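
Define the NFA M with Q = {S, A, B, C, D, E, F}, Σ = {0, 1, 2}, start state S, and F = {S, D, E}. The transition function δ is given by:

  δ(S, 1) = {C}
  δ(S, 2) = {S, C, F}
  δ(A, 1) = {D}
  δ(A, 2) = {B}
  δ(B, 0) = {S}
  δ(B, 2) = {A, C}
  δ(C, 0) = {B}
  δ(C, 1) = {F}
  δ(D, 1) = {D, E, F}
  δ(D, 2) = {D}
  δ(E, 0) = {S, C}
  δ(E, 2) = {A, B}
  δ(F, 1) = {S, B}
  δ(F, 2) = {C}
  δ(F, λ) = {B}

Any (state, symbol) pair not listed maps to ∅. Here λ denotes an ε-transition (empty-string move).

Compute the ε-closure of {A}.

{A}

Begin with {A}.
No ε-moves leave this set, so the closure equals the set itself.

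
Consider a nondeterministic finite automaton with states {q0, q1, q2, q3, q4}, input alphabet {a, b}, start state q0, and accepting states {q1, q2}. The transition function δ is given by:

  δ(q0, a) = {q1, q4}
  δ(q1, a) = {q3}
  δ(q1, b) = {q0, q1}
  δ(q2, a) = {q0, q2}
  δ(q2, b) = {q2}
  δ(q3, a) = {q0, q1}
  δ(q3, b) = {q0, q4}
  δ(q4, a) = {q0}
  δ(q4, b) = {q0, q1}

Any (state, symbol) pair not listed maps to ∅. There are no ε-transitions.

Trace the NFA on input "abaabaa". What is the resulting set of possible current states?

{q0, q1, q3, q4}

Start in {q0}.
Read 'a': q0→{q1, q4}; now {q1, q4}.
Read 'b': q1→{q0, q1}, q4→{q0, q1}; now {q0, q1}.
Read 'a': q0→{q1, q4}, q1→{q3}; now {q1, q3, q4}.
Read 'a': q1→{q3}, q3→{q0, q1}, q4→{q0}; now {q0, q1, q3}.
Read 'b': q0→∅, q1→{q0, q1}, q3→{q0, q4}; now {q0, q1, q4}.
Read 'a': q0→{q1, q4}, q1→{q3}, q4→{q0}; now {q0, q1, q3, q4}.
Read 'a': q0→{q1, q4}, q1→{q3}, q3→{q0, q1}, q4→{q0}; now {q0, q1, q3, q4}.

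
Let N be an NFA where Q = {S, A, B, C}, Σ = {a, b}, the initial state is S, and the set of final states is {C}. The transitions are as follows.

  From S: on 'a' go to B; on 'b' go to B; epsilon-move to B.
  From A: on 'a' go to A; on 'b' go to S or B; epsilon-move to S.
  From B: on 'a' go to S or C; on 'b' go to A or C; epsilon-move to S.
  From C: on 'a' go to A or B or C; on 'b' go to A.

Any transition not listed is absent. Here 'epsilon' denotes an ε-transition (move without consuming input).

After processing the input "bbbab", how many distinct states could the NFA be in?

4

Start: ε-closure({S}) = {S, B}.
Read 'b': S→{B}, B→{A, C}; union {A, B, C}; ε-closure = {S, A, B, C}.
Read 'b': S→{B}, A→{S, B}, B→{A, C}, C→{A}; now {S, A, B, C}.
Read 'b': S→{B}, A→{S, B}, B→{A, C}, C→{A}; now {S, A, B, C}.
Read 'a': S→{B}, A→{A}, B→{S, C}, C→{A, B, C}; now {S, A, B, C}.
Read 'b': S→{B}, A→{S, B}, B→{A, C}, C→{A}; now {S, A, B, C}.
That set has 4 states.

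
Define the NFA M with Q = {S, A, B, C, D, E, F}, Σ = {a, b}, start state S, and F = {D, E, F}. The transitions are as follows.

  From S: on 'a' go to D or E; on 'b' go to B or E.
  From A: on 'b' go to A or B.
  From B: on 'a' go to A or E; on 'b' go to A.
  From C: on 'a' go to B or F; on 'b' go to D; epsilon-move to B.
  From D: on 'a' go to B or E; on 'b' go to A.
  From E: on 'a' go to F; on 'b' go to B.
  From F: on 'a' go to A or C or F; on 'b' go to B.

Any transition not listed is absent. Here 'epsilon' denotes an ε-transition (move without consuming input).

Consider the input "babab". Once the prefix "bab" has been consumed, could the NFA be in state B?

Start in {S}.
Read 'b': S→{B, E}; now {B, E}.
Read 'a': B→{A, E}, E→{F}; now {A, E, F}.
Read 'b': A→{A, B}, E→{B}, F→{B}; now {A, B}.
State B is in {A, B}.

Yes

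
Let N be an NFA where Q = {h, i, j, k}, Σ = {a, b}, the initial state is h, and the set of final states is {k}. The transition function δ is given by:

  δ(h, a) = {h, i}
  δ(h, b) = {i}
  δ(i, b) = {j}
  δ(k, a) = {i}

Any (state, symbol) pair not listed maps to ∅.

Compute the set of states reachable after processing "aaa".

{h, i}

Start in {h}.
Read 'a': {h} → {h, i}.
Read 'a': {h, i} → {h, i}.
Read 'a': {h, i} → {h, i}.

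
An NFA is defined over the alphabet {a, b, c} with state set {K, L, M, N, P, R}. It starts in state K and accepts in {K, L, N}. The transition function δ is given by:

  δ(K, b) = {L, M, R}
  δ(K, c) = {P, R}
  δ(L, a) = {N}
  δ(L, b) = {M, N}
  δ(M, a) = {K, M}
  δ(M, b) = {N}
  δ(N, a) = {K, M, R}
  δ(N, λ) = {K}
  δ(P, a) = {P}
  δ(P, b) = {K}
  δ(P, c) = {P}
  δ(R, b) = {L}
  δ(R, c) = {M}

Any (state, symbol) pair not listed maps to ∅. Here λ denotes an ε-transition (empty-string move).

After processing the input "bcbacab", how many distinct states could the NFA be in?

5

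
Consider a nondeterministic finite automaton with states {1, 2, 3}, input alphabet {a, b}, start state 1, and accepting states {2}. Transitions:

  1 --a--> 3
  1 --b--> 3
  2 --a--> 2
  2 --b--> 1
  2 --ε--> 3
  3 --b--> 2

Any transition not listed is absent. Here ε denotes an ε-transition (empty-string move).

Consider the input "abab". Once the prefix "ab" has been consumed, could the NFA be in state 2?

Yes

Start in {1}.
Read 'a': 1→{3}; now {3}.
Read 'b': 3→{2}; union {2}; ε-closure = {2, 3}.
State 2 is in {2, 3}.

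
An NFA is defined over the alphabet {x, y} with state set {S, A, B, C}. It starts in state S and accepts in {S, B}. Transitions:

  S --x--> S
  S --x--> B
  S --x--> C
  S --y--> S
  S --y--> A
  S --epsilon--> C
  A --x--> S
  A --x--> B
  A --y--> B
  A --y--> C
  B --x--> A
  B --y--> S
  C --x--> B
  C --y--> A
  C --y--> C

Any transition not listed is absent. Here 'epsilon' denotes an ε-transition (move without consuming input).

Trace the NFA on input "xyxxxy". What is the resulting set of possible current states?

Start: ε-closure({S}) = {S, C}.
Read 'x': {S, C} → {S, B, C}.
Read 'y': {S, B, C} → {S, A, C}.
Read 'x': {S, A, C} → {S, B, C}.
Read 'x': {S, B, C} → {S, A, B, C}.
Read 'x': {S, A, B, C} → {S, A, B, C}.
Read 'y': {S, A, B, C} → {S, A, B, C}.

{S, A, B, C}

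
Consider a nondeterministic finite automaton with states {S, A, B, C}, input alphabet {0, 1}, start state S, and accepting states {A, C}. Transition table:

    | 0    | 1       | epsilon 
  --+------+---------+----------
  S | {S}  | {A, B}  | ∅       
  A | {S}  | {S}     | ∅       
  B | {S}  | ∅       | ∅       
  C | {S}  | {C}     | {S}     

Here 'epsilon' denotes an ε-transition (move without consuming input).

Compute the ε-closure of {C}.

{S, C}

Begin with {C}.
ε-move C → S; add S.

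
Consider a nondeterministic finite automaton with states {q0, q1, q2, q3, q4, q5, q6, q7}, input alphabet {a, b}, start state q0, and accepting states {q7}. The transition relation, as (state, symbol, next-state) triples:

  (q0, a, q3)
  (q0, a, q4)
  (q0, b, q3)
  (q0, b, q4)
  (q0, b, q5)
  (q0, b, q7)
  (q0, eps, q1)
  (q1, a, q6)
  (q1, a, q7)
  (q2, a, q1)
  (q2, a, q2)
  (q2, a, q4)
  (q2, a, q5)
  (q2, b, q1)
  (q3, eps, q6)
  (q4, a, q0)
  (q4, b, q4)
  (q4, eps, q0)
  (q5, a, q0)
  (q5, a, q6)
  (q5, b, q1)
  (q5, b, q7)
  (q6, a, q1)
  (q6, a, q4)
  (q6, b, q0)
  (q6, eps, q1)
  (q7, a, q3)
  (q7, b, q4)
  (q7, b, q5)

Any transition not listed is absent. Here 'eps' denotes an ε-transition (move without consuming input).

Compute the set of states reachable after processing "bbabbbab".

Start: ε-closure({q0}) = {q0, q1}.
Read 'b': q0→{q3, q4, q5, q7}, q1→∅; union {q3, q4, q5, q7}; ε-closure = {q0, q1, q3, q4, q5, q6, q7}.
Read 'b': q0→{q3, q4, q5, q7}, q1→∅, q3→∅, q4→{q4}, q5→{q1, q7}, q6→{q0}, q7→{q4, q5}; union {q0, q1, q3, q4, q5, q7}; ε-closure = {q0, q1, q3, q4, q5, q6, q7}.
Read 'a': q0→{q3, q4}, q1→{q6, q7}, q3→∅, q4→{q0}, q5→{q0, q6}, q6→{q1, q4}, q7→{q3}; now {q0, q1, q3, q4, q6, q7}.
Read 'b': q0→{q3, q4, q5, q7}, q1→∅, q3→∅, q4→{q4}, q6→{q0}, q7→{q4, q5}; union {q0, q3, q4, q5, q7}; ε-closure = {q0, q1, q3, q4, q5, q6, q7}.
Read 'b': q0→{q3, q4, q5, q7}, q1→∅, q3→∅, q4→{q4}, q5→{q1, q7}, q6→{q0}, q7→{q4, q5}; union {q0, q1, q3, q4, q5, q7}; ε-closure = {q0, q1, q3, q4, q5, q6, q7}.
Read 'b': q0→{q3, q4, q5, q7}, q1→∅, q3→∅, q4→{q4}, q5→{q1, q7}, q6→{q0}, q7→{q4, q5}; union {q0, q1, q3, q4, q5, q7}; ε-closure = {q0, q1, q3, q4, q5, q6, q7}.
Read 'a': q0→{q3, q4}, q1→{q6, q7}, q3→∅, q4→{q0}, q5→{q0, q6}, q6→{q1, q4}, q7→{q3}; now {q0, q1, q3, q4, q6, q7}.
Read 'b': q0→{q3, q4, q5, q7}, q1→∅, q3→∅, q4→{q4}, q6→{q0}, q7→{q4, q5}; union {q0, q3, q4, q5, q7}; ε-closure = {q0, q1, q3, q4, q5, q6, q7}.

{q0, q1, q3, q4, q5, q6, q7}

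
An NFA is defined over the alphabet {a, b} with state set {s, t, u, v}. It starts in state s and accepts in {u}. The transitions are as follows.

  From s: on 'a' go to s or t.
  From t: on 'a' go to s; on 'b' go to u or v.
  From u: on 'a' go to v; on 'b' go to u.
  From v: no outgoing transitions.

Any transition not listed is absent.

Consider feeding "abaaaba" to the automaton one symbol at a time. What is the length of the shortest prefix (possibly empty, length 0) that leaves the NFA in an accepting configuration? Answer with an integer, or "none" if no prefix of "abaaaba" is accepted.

Start in {s}.
Read 'a': {s} → {s, t}.
Read 'b': {s, t} → {u, v}.
None of the earlier sets intersect F, but {u, v} does.

2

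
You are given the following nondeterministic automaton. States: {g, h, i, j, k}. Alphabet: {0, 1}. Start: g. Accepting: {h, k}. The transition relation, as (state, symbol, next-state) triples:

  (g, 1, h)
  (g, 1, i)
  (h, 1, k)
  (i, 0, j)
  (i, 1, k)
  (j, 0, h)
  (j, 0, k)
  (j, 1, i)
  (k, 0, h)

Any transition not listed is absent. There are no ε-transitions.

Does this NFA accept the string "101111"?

No

Start in {g}.
Read '1': g→{h, i}; now {h, i}.
Read '0': h→∅, i→{j}; now {j}.
Read '1': j→{i}; now {i}.
Read '1': i→{k}; now {k}.
Read '1': k→∅; now ∅.
The set is empty and remains empty for the remaining 1 symbol.
The final set ∅ contains no accepting state.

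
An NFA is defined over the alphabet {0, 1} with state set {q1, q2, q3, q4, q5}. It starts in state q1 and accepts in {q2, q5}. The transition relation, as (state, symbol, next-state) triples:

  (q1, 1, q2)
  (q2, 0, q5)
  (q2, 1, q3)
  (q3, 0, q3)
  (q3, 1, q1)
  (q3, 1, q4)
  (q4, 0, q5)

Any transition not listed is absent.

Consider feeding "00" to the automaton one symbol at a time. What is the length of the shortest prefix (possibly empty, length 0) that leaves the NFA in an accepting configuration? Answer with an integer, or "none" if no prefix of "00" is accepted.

Start in {q1}.
Read '0': q1→∅; now ∅.
The set is empty and remains empty for the remaining 1 symbol.
No reachable set along the way intersects F.

none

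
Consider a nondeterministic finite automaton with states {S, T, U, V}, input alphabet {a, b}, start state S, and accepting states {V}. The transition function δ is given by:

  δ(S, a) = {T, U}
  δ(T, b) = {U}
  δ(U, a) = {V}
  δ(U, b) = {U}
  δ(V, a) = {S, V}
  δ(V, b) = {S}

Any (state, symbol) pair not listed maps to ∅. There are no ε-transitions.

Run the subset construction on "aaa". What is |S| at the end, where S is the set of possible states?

Start in {S}.
Read 'a': {S} → {T, U}.
Read 'a': {T, U} → {V}.
Read 'a': {V} → {S, V}.
That set has 2 states.

2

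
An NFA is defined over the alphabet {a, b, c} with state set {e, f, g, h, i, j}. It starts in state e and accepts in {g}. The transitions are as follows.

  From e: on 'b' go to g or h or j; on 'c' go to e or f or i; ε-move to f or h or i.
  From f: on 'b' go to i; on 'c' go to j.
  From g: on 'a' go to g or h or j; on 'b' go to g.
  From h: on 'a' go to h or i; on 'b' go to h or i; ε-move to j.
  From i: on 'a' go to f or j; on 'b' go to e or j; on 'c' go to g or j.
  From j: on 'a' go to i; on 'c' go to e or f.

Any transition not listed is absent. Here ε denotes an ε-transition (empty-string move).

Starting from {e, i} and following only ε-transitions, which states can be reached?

{e, f, h, i, j}

Begin with {e, i}.
ε-move e → f; add f.
ε-move e → h; add h.
ε-move h → j; add j.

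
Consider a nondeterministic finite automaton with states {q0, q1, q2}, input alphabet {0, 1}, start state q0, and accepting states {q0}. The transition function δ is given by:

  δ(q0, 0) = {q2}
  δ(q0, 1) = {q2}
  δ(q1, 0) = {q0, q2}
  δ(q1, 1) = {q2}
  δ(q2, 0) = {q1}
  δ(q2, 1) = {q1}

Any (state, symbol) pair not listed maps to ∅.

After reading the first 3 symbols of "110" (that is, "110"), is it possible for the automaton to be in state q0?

Yes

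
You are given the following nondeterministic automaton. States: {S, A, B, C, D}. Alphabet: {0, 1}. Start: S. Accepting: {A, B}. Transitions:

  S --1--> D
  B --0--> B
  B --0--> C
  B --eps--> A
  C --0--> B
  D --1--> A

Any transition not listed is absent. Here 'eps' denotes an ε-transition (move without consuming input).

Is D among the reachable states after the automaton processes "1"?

Start in {S}.
Read '1': {S} → {D}.
State D is in {D}.

Yes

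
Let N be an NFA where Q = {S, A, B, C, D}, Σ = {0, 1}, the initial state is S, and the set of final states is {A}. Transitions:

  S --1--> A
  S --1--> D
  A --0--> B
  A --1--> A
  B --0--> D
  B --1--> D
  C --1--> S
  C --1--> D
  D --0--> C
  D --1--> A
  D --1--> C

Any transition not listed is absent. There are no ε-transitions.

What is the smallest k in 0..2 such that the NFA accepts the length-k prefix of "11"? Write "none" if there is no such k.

1

Start in {S}.
Read '1': S→{A, D}; now {A, D}.
None of the earlier sets intersect F, but {A, D} does.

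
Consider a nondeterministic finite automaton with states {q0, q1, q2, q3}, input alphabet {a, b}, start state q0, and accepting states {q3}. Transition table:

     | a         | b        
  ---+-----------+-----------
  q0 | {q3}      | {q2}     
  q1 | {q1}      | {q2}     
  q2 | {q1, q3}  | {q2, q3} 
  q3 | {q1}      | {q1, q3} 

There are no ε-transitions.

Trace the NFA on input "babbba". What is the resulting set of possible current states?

Start in {q0}.
Read 'b': {q0} → {q2}.
Read 'a': {q2} → {q1, q3}.
Read 'b': {q1, q3} → {q1, q2, q3}.
Read 'b': {q1, q2, q3} → {q1, q2, q3}.
Read 'b': {q1, q2, q3} → {q1, q2, q3}.
Read 'a': {q1, q2, q3} → {q1, q3}.

{q1, q3}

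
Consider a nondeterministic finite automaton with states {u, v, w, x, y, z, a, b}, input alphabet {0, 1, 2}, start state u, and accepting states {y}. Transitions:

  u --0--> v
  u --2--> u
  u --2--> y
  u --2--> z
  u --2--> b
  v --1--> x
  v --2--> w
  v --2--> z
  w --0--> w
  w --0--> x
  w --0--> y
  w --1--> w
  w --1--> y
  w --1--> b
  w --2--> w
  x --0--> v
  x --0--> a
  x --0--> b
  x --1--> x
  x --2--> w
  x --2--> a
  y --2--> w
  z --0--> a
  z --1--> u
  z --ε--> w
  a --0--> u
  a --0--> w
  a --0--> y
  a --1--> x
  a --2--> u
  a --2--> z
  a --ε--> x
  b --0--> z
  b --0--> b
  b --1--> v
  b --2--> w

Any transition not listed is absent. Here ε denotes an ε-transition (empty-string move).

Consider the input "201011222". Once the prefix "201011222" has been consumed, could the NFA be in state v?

No

Start in {u}.
Read '2': {u} → {u, w, y, z, b}.
Read '0': {u, w, y, z, b} → {v, w, x, y, z, a, b}.
Read '1': {v, w, x, y, z, a, b} → {u, v, w, x, y, b}.
Read '0': {u, v, w, x, y, b} → {v, w, x, y, z, a, b}.
Read '1': {v, w, x, y, z, a, b} → {u, v, w, x, y, b}.
Read '1': {u, v, w, x, y, b} → {v, w, x, y, b}.
Read '2': {v, w, x, y, b} → {w, x, z, a}.
Read '2': {w, x, z, a} → {u, w, x, z, a}.
Read '2': {u, w, x, z, a} → {u, w, x, y, z, a, b}.
State v is not in {u, w, x, y, z, a, b}.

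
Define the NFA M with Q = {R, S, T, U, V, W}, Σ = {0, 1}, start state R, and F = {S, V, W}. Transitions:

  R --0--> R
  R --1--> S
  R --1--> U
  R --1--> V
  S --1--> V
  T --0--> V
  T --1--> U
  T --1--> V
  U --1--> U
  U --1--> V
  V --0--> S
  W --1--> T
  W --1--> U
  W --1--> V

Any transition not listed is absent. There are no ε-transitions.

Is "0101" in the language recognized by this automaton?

Yes

Start in {R}.
Read '0': R→{R}; now {R}.
Read '1': R→{S, U, V}; now {S, U, V}.
Read '0': S→∅, U→∅, V→{S}; now {S}.
Read '1': S→{V}; now {V}.
The final set {V} contains the accepting state V.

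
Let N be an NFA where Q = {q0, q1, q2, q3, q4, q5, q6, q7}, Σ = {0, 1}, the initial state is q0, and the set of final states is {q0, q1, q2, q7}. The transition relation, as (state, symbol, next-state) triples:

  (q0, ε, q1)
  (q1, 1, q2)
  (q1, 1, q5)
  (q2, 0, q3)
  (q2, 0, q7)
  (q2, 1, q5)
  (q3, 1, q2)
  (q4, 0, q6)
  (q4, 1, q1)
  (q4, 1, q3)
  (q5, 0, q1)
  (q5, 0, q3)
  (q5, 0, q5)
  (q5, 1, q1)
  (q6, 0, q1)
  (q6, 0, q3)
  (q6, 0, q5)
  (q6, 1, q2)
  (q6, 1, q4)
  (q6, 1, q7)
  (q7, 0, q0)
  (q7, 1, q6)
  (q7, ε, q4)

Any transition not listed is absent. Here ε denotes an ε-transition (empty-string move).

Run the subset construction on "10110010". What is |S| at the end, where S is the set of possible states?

7

Start: ε-closure({q0}) = {q0, q1}.
Read '1': {q0, q1} → {q2, q5}.
Read '0': {q2, q5} → {q1, q3, q4, q5, q7}.
Read '1': {q1, q3, q4, q5, q7} → {q1, q2, q3, q5, q6}.
Read '1': {q1, q2, q3, q5, q6} → {q1, q2, q4, q5, q7}.
Read '0': {q1, q2, q4, q5, q7} → {q0, q1, q3, q4, q5, q6, q7}.
Read '0': {q0, q1, q3, q4, q5, q6, q7} → {q0, q1, q3, q5, q6}.
Read '1': {q0, q1, q3, q5, q6} → {q1, q2, q4, q5, q7}.
Read '0': {q1, q2, q4, q5, q7} → {q0, q1, q3, q4, q5, q6, q7}.
That set has 7 states.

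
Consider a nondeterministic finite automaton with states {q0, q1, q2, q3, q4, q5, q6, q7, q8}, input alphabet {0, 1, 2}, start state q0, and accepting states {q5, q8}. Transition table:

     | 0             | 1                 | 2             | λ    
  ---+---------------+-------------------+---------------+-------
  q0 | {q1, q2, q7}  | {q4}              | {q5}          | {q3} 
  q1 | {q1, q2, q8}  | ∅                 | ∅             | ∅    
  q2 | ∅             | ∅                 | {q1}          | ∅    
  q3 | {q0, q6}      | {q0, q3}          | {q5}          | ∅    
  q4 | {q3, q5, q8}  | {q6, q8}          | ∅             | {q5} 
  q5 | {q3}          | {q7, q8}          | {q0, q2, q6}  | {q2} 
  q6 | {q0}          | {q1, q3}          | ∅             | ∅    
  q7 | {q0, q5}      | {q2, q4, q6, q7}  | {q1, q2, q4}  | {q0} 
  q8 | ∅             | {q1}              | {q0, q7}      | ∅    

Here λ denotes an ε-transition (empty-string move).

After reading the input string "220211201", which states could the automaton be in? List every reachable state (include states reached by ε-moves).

{q0, q1, q2, q3, q4, q5, q6, q7, q8}

Start: ε-closure({q0}) = {q0, q3}.
Read '2': q0→{q5}, q3→{q5}; union {q5}; ε-closure = {q2, q5}.
Read '2': q2→{q1}, q5→{q0, q2, q6}; union {q0, q1, q2, q6}; ε-closure = {q0, q1, q2, q3, q6}.
Read '0': q0→{q1, q2, q7}, q1→{q1, q2, q8}, q2→∅, q3→{q0, q6}, q6→{q0}; union {q0, q1, q2, q6, q7, q8}; ε-closure = {q0, q1, q2, q3, q6, q7, q8}.
Read '2': q0→{q5}, q1→∅, q2→{q1}, q3→{q5}, q6→∅, q7→{q1, q2, q4}, q8→{q0, q7}; union {q0, q1, q2, q4, q5, q7}; ε-closure = {q0, q1, q2, q3, q4, q5, q7}.
Read '1': q0→{q4}, q1→∅, q2→∅, q3→{q0, q3}, q4→{q6, q8}, q5→{q7, q8}, q7→{q2, q4, q6, q7}; union {q0, q2, q3, q4, q6, q7, q8}; ε-closure = {q0, q2, q3, q4, q5, q6, q7, q8}.
Read '1': q0→{q4}, q2→∅, q3→{q0, q3}, q4→{q6, q8}, q5→{q7, q8}, q6→{q1, q3}, q7→{q2, q4, q6, q7}, q8→{q1}; union {q0, q1, q2, q3, q4, q6, q7, q8}; ε-closure = {q0, q1, q2, q3, q4, q5, q6, q7, q8}.
Read '2': q0→{q5}, q1→∅, q2→{q1}, q3→{q5}, q4→∅, q5→{q0, q2, q6}, q6→∅, q7→{q1, q2, q4}, q8→{q0, q7}; union {q0, q1, q2, q4, q5, q6, q7}; ε-closure = {q0, q1, q2, q3, q4, q5, q6, q7}.
Read '0': q0→{q1, q2, q7}, q1→{q1, q2, q8}, q2→∅, q3→{q0, q6}, q4→{q3, q5, q8}, q5→{q3}, q6→{q0}, q7→{q0, q5}; now {q0, q1, q2, q3, q5, q6, q7, q8}.
Read '1': q0→{q4}, q1→∅, q2→∅, q3→{q0, q3}, q5→{q7, q8}, q6→{q1, q3}, q7→{q2, q4, q6, q7}, q8→{q1}; union {q0, q1, q2, q3, q4, q6, q7, q8}; ε-closure = {q0, q1, q2, q3, q4, q5, q6, q7, q8}.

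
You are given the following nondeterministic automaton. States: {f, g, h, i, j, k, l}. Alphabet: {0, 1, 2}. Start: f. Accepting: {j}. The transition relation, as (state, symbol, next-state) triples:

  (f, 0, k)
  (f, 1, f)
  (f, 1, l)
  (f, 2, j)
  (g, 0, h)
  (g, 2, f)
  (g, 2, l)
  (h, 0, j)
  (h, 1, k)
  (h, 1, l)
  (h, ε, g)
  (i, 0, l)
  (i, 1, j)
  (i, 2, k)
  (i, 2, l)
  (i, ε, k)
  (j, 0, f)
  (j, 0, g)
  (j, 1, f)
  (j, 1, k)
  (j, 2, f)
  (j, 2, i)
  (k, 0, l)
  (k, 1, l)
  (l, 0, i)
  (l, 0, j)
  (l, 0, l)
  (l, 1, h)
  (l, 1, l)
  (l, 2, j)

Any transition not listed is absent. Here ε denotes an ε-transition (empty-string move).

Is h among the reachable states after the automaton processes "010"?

No

Start in {f}.
Read '0': f→{k}; now {k}.
Read '1': k→{l}; now {l}.
Read '0': l→{i, j, l}; union {i, j, l}; ε-closure = {i, j, k, l}.
State h is not in {i, j, k, l}.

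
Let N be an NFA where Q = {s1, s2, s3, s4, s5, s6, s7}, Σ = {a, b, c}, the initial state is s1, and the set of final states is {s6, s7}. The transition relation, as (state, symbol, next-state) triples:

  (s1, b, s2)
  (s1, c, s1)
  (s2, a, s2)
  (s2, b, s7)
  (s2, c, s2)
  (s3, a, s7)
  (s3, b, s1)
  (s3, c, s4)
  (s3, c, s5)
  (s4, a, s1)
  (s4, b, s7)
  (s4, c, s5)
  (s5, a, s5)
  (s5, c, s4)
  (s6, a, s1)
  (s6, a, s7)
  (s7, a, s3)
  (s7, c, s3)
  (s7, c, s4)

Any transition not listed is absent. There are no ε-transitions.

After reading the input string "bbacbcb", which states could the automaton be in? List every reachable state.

Start in {s1}.
Read 'b': {s1} → {s2}.
Read 'b': {s2} → {s7}.
Read 'a': {s7} → {s3}.
Read 'c': {s3} → {s4, s5}.
Read 'b': {s4, s5} → {s7}.
Read 'c': {s7} → {s3, s4}.
Read 'b': {s3, s4} → {s1, s7}.

{s1, s7}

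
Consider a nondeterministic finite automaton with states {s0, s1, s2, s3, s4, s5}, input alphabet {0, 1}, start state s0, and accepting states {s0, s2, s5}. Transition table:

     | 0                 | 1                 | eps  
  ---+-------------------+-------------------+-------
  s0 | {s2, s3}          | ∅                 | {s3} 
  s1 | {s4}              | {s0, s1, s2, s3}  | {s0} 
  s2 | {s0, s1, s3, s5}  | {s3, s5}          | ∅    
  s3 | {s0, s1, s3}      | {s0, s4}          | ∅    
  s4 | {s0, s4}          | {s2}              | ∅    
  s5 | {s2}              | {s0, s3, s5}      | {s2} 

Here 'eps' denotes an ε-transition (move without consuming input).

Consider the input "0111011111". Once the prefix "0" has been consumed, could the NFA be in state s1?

Yes

Start: ε-closure({s0}) = {s0, s3}.
Read '0': {s0, s3} → {s0, s1, s2, s3}.
State s1 is in {s0, s1, s2, s3}.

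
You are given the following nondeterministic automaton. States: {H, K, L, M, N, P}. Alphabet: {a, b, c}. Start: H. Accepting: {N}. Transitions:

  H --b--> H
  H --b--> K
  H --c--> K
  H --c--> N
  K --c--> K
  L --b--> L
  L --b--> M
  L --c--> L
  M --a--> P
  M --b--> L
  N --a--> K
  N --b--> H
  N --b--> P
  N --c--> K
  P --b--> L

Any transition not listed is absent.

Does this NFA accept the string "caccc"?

No

Start in {H}.
Read 'c': H→{K, N}; now {K, N}.
Read 'a': K→∅, N→{K}; now {K}.
Read 'c': K→{K}; now {K}.
Read 'c': K→{K}; now {K}.
Read 'c': K→{K}; now {K}.
The final set {K} contains no accepting state.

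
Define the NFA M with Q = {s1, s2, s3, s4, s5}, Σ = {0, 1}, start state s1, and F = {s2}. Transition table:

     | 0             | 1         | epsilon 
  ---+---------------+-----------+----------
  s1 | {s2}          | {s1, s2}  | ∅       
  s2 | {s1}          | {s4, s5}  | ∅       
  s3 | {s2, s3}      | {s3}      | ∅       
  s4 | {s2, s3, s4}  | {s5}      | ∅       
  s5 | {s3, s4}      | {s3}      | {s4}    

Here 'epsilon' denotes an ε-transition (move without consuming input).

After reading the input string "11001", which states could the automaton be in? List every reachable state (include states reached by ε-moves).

{s1, s2, s3, s4, s5}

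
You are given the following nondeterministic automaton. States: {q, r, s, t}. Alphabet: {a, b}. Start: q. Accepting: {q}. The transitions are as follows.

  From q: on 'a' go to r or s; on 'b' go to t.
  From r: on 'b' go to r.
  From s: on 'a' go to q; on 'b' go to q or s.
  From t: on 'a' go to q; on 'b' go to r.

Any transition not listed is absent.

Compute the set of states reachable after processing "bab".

Start in {q}.
Read 'b': {q} → {t}.
Read 'a': {t} → {q}.
Read 'b': {q} → {t}.

{t}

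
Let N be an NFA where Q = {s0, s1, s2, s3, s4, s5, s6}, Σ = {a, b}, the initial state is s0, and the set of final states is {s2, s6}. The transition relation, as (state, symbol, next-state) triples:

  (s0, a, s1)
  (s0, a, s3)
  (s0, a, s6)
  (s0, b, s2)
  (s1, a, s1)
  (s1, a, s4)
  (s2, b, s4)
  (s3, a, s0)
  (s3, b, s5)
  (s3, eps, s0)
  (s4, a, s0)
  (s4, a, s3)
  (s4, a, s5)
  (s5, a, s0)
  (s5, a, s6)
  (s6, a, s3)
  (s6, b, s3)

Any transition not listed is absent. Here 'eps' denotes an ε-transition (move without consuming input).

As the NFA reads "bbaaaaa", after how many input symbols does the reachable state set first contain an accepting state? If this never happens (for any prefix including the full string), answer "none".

Start in {s0}.
Read 'b': {s0} → {s2}.
None of the earlier sets intersect F, but {s2} does.

1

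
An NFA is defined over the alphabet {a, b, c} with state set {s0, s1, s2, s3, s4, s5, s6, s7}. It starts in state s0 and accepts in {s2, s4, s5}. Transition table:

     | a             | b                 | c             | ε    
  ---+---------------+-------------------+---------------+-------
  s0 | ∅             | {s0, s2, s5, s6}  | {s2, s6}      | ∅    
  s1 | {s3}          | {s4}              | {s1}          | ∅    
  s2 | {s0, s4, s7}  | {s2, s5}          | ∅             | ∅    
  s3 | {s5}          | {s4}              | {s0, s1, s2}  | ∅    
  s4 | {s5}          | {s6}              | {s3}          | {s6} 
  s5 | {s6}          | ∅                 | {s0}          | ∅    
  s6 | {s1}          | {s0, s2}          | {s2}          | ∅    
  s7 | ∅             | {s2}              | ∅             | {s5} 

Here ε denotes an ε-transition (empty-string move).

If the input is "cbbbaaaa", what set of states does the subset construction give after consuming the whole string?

{s1, s3, s5, s6}

Start in {s0}.
Read 'c': {s0} → {s2, s6}.
Read 'b': {s2, s6} → {s0, s2, s5}.
Read 'b': {s0, s2, s5} → {s0, s2, s5, s6}.
Read 'b': {s0, s2, s5, s6} → {s0, s2, s5, s6}.
Read 'a': {s0, s2, s5, s6} → {s0, s1, s4, s5, s6, s7}.
Read 'a': {s0, s1, s4, s5, s6, s7} → {s1, s3, s5, s6}.
Read 'a': {s1, s3, s5, s6} → {s1, s3, s5, s6}.
Read 'a': {s1, s3, s5, s6} → {s1, s3, s5, s6}.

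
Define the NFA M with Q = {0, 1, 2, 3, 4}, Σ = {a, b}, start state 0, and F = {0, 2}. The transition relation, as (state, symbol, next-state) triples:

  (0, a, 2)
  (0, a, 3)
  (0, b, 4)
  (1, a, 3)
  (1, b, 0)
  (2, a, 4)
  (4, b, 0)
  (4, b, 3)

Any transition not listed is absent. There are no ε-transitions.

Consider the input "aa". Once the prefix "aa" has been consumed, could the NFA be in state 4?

Start in {0}.
Read 'a': {0} → {2, 3}.
Read 'a': {2, 3} → {4}.
State 4 is in {4}.

Yes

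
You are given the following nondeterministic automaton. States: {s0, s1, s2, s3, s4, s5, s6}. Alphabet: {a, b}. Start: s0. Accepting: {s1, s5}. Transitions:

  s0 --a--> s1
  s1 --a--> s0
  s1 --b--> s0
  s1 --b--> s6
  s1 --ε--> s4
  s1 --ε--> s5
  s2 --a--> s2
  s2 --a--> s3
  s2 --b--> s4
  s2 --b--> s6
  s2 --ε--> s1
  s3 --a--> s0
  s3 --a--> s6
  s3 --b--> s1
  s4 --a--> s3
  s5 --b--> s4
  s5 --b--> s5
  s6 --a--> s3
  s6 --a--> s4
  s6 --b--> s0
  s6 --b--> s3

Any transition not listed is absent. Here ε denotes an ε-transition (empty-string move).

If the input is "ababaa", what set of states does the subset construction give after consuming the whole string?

{s0, s1, s3, s4, s5, s6}

Start in {s0}.
Read 'a': s0→{s1}; union {s1}; ε-closure = {s1, s4, s5}.
Read 'b': s1→{s0, s6}, s4→∅, s5→{s4, s5}; now {s0, s4, s5, s6}.
Read 'a': s0→{s1}, s4→{s3}, s5→∅, s6→{s3, s4}; union {s1, s3, s4}; ε-closure = {s1, s3, s4, s5}.
Read 'b': s1→{s0, s6}, s3→{s1}, s4→∅, s5→{s4, s5}; now {s0, s1, s4, s5, s6}.
Read 'a': s0→{s1}, s1→{s0}, s4→{s3}, s5→∅, s6→{s3, s4}; union {s0, s1, s3, s4}; ε-closure = {s0, s1, s3, s4, s5}.
Read 'a': s0→{s1}, s1→{s0}, s3→{s0, s6}, s4→{s3}, s5→∅; union {s0, s1, s3, s6}; ε-closure = {s0, s1, s3, s4, s5, s6}.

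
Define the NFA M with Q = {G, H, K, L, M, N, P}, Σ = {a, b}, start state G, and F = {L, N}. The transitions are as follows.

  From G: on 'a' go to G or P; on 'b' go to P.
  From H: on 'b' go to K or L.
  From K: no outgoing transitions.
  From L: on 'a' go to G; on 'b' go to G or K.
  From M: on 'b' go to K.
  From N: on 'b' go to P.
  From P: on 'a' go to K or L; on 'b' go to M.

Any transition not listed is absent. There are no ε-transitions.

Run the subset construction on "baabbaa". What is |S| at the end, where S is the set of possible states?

Start in {G}.
Read 'b': G→{P}; now {P}.
Read 'a': P→{K, L}; now {K, L}.
Read 'a': K→∅, L→{G}; now {G}.
Read 'b': G→{P}; now {P}.
Read 'b': P→{M}; now {M}.
Read 'a': M→∅; now ∅.
The set is empty and remains empty for the remaining 1 symbol.
That set has 0 states.

0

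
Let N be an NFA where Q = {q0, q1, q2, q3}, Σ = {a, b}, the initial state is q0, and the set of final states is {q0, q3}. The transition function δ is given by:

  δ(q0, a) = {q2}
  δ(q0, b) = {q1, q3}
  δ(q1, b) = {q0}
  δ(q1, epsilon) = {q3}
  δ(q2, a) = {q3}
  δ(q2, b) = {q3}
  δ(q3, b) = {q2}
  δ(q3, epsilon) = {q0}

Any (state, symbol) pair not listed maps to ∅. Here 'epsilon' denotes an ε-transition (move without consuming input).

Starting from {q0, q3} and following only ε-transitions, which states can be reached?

Begin with {q0, q3}.
No ε-moves leave this set, so the closure equals the set itself.

{q0, q3}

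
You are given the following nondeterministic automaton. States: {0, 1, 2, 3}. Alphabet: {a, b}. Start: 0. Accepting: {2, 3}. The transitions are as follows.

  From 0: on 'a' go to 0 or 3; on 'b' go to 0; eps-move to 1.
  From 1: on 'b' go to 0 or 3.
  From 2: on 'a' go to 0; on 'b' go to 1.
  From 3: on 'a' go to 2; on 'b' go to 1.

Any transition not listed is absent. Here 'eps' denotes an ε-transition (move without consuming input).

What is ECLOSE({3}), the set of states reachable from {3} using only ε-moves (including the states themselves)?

{3}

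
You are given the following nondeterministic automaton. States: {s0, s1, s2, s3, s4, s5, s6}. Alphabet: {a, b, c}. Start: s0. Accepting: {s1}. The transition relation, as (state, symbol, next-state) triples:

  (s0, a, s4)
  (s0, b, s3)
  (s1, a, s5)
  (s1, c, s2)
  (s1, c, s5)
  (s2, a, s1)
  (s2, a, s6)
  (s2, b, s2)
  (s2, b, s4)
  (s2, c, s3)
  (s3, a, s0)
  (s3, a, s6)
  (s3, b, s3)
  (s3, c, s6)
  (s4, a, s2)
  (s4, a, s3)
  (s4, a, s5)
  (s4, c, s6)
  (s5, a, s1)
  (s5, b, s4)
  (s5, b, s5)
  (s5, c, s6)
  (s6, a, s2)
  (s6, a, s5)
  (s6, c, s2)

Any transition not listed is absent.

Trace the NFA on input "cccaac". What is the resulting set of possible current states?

∅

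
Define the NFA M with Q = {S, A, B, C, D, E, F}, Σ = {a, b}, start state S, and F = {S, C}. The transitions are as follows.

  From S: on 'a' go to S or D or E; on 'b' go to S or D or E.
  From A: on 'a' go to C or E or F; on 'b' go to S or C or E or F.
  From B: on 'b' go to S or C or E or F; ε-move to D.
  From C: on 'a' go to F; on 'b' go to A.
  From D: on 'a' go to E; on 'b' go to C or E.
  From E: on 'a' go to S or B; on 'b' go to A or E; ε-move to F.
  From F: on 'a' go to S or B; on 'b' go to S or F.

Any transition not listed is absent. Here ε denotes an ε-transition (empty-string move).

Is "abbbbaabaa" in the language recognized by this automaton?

Start in {S}.
Read 'a': {S} → {S, D, E, F}.
Read 'b': {S, D, E, F} → {S, A, C, D, E, F}.
Read 'b': {S, A, C, D, E, F} → {S, A, C, D, E, F}.
Read 'b': {S, A, C, D, E, F} → {S, A, C, D, E, F}.
Read 'b': {S, A, C, D, E, F} → {S, A, C, D, E, F}.
Read 'a': {S, A, C, D, E, F} → {S, B, C, D, E, F}.
Read 'a': {S, B, C, D, E, F} → {S, B, D, E, F}.
Read 'b': {S, B, D, E, F} → {S, A, C, D, E, F}.
Read 'a': {S, A, C, D, E, F} → {S, B, C, D, E, F}.
Read 'a': {S, B, C, D, E, F} → {S, B, D, E, F}.
The final set {S, B, D, E, F} contains the accepting state S.

Yes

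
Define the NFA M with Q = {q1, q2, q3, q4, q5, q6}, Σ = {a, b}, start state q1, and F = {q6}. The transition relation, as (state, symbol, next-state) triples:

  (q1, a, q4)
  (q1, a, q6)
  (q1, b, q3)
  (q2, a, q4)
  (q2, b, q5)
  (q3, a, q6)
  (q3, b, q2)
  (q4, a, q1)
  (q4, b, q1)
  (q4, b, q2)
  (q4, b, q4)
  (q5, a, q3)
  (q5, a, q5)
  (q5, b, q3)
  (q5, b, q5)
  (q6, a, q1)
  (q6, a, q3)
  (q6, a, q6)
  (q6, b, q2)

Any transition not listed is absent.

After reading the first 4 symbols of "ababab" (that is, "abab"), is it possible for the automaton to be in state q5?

Start in {q1}.
Read 'a': q1→{q4, q6}; now {q4, q6}.
Read 'b': q4→{q1, q2, q4}, q6→{q2}; now {q1, q2, q4}.
Read 'a': q1→{q4, q6}, q2→{q4}, q4→{q1}; now {q1, q4, q6}.
Read 'b': q1→{q3}, q4→{q1, q2, q4}, q6→{q2}; now {q1, q2, q3, q4}.
State q5 is not in {q1, q2, q3, q4}.

No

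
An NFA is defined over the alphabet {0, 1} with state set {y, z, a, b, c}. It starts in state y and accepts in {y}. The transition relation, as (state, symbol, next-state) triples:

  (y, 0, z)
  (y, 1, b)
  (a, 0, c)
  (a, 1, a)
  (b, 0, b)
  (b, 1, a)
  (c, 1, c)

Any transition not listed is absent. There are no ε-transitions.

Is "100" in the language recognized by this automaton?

Start in {y}.
Read '1': y→{b}; now {b}.
Read '0': b→{b}; now {b}.
Read '0': b→{b}; now {b}.
The final set {b} contains no accepting state.

No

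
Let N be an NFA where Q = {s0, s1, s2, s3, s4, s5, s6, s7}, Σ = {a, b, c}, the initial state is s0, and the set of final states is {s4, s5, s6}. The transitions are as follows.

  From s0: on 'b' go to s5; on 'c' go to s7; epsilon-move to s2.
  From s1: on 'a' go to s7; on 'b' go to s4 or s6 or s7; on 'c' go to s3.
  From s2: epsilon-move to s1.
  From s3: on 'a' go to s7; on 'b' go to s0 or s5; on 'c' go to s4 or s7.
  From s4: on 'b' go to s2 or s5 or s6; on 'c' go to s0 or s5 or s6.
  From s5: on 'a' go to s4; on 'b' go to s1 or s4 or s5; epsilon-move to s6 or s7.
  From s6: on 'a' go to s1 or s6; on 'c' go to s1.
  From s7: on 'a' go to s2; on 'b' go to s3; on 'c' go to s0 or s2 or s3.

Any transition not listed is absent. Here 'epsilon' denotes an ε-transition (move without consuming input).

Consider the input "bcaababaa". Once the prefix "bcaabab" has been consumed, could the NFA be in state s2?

No

Start: ε-closure({s0}) = {s0, s1, s2}.
Read 'b': s0→{s5}, s1→{s4, s6, s7}, s2→∅; now {s4, s5, s6, s7}.
Read 'c': s4→{s0, s5, s6}, s5→∅, s6→{s1}, s7→{s0, s2, s3}; union {s0, s1, s2, s3, s5, s6}; ε-closure = {s0, s1, s2, s3, s5, s6, s7}.
Read 'a': s0→∅, s1→{s7}, s2→∅, s3→{s7}, s5→{s4}, s6→{s1, s6}, s7→{s2}; now {s1, s2, s4, s6, s7}.
Read 'a': s1→{s7}, s2→∅, s4→∅, s6→{s1, s6}, s7→{s2}; now {s1, s2, s6, s7}.
Read 'b': s1→{s4, s6, s7}, s2→∅, s6→∅, s7→{s3}; now {s3, s4, s6, s7}.
Read 'a': s3→{s7}, s4→∅, s6→{s1, s6}, s7→{s2}; now {s1, s2, s6, s7}.
Read 'b': s1→{s4, s6, s7}, s2→∅, s6→∅, s7→{s3}; now {s3, s4, s6, s7}.
State s2 is not in {s3, s4, s6, s7}.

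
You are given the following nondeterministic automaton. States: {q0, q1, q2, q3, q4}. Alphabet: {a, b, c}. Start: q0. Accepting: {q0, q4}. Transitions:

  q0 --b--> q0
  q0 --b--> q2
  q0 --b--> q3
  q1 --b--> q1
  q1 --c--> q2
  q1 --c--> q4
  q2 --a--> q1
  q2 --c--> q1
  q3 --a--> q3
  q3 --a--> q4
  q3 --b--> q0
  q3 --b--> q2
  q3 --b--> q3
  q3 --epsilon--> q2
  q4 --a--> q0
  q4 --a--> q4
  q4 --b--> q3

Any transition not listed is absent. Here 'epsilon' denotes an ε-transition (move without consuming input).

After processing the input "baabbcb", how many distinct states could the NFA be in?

Start in {q0}.
Read 'b': {q0} → {q0, q2, q3}.
Read 'a': {q0, q2, q3} → {q1, q2, q3, q4}.
Read 'a': {q1, q2, q3, q4} → {q0, q1, q2, q3, q4}.
Read 'b': {q0, q1, q2, q3, q4} → {q0, q1, q2, q3}.
Read 'b': {q0, q1, q2, q3} → {q0, q1, q2, q3}.
Read 'c': {q0, q1, q2, q3} → {q1, q2, q4}.
Read 'b': {q1, q2, q4} → {q1, q2, q3}.
That set has 3 states.

3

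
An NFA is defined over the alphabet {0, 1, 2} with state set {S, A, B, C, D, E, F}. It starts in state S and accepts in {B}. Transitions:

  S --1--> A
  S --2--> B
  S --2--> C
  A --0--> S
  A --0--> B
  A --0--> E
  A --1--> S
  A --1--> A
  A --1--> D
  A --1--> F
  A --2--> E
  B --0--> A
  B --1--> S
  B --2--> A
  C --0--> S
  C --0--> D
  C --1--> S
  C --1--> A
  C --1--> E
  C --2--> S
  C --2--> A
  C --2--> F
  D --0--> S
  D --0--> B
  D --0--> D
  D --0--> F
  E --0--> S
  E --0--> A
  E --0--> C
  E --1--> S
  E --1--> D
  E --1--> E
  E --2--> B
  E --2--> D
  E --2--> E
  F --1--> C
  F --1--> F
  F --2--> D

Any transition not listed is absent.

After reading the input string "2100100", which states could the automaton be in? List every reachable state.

{S, A, B, C, D, E, F}

Start in {S}.
Read '2': {S} → {B, C}.
Read '1': {B, C} → {S, A, E}.
Read '0': {S, A, E} → {S, A, B, C, E}.
Read '0': {S, A, B, C, E} → {S, A, B, C, D, E}.
Read '1': {S, A, B, C, D, E} → {S, A, D, E, F}.
Read '0': {S, A, D, E, F} → {S, A, B, C, D, E, F}.
Read '0': {S, A, B, C, D, E, F} → {S, A, B, C, D, E, F}.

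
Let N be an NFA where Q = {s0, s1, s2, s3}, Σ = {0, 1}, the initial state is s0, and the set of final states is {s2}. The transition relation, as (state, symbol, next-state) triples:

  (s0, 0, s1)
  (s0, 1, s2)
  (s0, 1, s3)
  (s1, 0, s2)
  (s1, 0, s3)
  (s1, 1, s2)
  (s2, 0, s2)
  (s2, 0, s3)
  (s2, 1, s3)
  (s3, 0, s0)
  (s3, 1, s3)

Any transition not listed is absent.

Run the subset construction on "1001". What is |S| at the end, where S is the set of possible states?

2

Start in {s0}.
Read '1': s0→{s2, s3}; now {s2, s3}.
Read '0': s2→{s2, s3}, s3→{s0}; now {s0, s2, s3}.
Read '0': s0→{s1}, s2→{s2, s3}, s3→{s0}; now {s0, s1, s2, s3}.
Read '1': s0→{s2, s3}, s1→{s2}, s2→{s3}, s3→{s3}; now {s2, s3}.
That set has 2 states.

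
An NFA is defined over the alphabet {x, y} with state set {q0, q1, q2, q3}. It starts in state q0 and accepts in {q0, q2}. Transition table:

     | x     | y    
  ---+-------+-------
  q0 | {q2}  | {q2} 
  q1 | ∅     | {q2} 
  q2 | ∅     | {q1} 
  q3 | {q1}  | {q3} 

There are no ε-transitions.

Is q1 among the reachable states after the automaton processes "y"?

Start in {q0}.
Read 'y': {q0} → {q2}.
State q1 is not in {q2}.

No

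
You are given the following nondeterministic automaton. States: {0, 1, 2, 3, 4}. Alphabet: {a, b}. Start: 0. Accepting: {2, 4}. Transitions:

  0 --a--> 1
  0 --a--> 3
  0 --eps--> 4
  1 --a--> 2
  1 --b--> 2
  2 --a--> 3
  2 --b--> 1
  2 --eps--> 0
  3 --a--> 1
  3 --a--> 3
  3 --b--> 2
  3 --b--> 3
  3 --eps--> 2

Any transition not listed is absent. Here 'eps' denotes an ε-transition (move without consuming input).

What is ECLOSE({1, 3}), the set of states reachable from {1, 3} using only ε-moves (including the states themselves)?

Begin with {1, 3}.
ε-move 3 → 2; add 2.
ε-move 2 → 0; add 0.
ε-move 0 → 4; add 4.

{0, 1, 2, 3, 4}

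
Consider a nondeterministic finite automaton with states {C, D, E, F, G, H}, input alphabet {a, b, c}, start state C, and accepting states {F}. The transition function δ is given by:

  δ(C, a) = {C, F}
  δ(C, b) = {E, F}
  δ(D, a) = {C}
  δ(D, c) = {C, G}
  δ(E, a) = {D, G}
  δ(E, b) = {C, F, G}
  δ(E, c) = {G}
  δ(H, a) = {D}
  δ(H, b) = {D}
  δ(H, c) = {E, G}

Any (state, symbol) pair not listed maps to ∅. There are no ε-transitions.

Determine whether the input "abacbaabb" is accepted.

Yes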